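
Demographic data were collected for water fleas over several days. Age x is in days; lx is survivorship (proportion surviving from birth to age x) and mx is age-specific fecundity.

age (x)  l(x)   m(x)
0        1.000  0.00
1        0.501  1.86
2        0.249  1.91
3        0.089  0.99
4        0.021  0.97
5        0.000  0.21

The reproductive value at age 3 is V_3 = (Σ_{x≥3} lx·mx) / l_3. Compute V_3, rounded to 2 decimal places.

lx·mx for x ≥ 3: 0.08811, 0.02037, 0 → sum = 0.10848
V_3 = 0.10848 / l_3 = 0.10848 / 0.089 = 1.218876… → 1.22

1.22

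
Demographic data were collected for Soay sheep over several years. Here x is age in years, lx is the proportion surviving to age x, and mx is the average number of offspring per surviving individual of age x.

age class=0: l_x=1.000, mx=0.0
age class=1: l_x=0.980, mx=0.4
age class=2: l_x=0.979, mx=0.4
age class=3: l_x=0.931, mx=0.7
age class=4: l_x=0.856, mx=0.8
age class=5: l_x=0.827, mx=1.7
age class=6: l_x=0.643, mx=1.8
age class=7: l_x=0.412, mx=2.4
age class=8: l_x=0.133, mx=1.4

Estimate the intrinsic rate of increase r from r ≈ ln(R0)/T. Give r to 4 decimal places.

R0 = Σ lx·mx = 0 + 0.392 + 0.3916 + 0.6517 + 0.6848 + 1.4059 + 1.1574 + 0.9888 + 0.1862 = 5.8584
Σ x·lx·mx = 28.2546; T = 28.2546/5.8584 = 4.82292…
r ≈ ln(R0)/T = ln(5.8584)/4.82292… = 0.366557… → 0.3666

0.3666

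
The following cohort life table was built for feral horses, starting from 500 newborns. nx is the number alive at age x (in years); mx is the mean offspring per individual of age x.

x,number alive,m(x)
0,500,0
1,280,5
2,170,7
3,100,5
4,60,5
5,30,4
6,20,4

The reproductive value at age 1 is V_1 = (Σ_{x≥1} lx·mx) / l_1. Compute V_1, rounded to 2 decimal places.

lx = nx/n0 = nx/500: 1, 0.56, 0.34, 0.2, 0.12, 0.06, 0.04
lx·mx for x ≥ 1: 2.8, 2.38, 1, 0.6, 0.24, 0.16 → sum = 7.18
V_1 = 7.18 / l_1 = 7.18 / 0.56 = 12.821429… → 12.82

12.82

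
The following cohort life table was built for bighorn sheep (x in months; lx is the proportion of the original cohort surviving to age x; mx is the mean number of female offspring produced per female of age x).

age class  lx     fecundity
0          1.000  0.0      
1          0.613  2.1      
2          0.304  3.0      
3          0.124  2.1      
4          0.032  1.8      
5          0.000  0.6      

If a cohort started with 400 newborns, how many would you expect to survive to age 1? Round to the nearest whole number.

Expected survivors = N0 · l_1 = 400 × 0.613 = 245.2 → 245

245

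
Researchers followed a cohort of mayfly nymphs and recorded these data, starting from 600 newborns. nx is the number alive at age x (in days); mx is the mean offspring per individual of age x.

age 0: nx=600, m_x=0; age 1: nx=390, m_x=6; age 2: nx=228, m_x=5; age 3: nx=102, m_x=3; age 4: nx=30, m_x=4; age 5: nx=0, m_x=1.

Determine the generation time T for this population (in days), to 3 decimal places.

lx = nx/n0 = nx/600: 1, 0.65, 0.38, 0.17, 0.05, 0
lx·mx: 0, 3.9, 1.9, 0.51, 0.2, 0 → R0 = 6.51
x·lx·mx: 0, 3.9, 3.8, 1.53, 0.8, 0 → Σ = 10.03
T = 10.03 / 6.51 = 1.540707… → 1.541

1.541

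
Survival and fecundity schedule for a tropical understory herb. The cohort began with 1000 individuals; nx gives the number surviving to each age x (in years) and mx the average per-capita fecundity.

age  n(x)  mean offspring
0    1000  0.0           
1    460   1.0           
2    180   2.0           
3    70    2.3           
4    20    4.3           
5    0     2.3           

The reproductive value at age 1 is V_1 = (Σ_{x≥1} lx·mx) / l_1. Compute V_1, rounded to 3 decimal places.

2.320

lx = nx/n0 = nx/1000: 1, 0.46, 0.18, 0.07, 0.02, 0
lx·mx for x ≥ 1: 0.46, 0.36, 0.161, 0.086, 0 → sum = 1.067
V_1 = 1.067 / l_1 = 1.067 / 0.46 = 2.319565… → 2.320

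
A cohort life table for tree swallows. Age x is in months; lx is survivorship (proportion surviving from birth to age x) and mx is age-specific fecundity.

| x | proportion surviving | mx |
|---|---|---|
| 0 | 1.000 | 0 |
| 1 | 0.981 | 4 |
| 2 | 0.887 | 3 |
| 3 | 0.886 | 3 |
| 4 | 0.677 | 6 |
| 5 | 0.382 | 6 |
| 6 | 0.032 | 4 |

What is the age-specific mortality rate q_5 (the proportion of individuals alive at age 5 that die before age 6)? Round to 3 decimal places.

q_5 = (l_5 − l_6) / l_5 = (0.382 − 0.032) / 0.382
     = 0.35 / 0.382 = 0.91623… → 0.916

0.916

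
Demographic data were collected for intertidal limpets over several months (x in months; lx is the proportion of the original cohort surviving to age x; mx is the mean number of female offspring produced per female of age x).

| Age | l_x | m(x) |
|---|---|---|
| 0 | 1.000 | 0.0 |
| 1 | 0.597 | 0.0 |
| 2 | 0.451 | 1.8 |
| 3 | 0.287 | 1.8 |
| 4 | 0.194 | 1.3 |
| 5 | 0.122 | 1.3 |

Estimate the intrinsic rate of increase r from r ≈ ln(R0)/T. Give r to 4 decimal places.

0.1935

R0 = Σ lx·mx = 0 + 0 + 0.8118 + 0.5166 + 0.2522 + 0.1586 = 1.7392
Σ x·lx·mx = 4.9752; T = 4.9752/1.7392 = 2.86063…
r ≈ ln(R0)/T = ln(1.7392)/2.86063… = 0.193463… → 0.1935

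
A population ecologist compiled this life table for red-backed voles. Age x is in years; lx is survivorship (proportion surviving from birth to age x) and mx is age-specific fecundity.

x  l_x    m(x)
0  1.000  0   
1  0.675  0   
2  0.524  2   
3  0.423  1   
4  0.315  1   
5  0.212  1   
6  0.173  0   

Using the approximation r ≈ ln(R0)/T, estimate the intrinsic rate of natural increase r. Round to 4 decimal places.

R0 = Σ lx·mx = 0 + 0 + 1.048 + 0.423 + 0.315 + 0.212 + 0 = 1.998
Σ x·lx·mx = 5.685; T = 5.685/1.998 = 2.84535…
r ≈ ln(R0)/T = ln(1.998)/2.84535… = 0.243256… → 0.2433

0.2433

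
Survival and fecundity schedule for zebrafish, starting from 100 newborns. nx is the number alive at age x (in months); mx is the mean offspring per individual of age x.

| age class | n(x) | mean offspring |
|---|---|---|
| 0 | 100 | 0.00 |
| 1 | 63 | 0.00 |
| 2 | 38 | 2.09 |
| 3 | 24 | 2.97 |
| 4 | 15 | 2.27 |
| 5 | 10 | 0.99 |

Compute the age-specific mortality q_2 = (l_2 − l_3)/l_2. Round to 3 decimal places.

lx = nx/n0 = nx/100: 1, 0.63, 0.38, 0.24, 0.15, 0.1
q_2 = (l_2 − l_3) / l_2 = (0.38 − 0.24) / 0.38
     = 0.14 / 0.38 = 0.368421… → 0.368

0.368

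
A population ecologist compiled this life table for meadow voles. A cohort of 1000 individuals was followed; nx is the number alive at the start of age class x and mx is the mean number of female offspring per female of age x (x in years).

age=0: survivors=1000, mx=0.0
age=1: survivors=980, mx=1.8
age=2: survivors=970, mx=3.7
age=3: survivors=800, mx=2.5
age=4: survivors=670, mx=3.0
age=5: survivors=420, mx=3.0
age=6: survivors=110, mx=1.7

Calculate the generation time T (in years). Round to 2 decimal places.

lx = nx/n0 = nx/1000: 1, 0.98, 0.97, 0.8, 0.67, 0.42, 0.11
lx·mx: 0, 1.764, 3.589, 2, 2.01, 1.26, 0.187 → R0 = 10.81
x·lx·mx: 0, 1.764, 7.178, 6, 8.04, 6.3, 1.122 → Σ = 30.404
T = 30.404 / 10.81 = 2.812581… → 2.81

2.81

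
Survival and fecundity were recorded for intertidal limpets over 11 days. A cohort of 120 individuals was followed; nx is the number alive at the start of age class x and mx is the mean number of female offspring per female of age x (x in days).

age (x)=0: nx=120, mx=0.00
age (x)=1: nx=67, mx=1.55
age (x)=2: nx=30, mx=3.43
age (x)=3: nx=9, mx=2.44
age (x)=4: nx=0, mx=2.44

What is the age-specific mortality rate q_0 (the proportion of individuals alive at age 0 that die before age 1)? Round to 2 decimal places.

0.44

lx = nx/n0 = nx/120: 1, 0.55833…, 0.25, 0.075, 0
q_0 = (l_0 − l_1) / l_0 = (1 − 0.558333…) / 1
     = 0.441667… / 1 = 0.441667… → 0.44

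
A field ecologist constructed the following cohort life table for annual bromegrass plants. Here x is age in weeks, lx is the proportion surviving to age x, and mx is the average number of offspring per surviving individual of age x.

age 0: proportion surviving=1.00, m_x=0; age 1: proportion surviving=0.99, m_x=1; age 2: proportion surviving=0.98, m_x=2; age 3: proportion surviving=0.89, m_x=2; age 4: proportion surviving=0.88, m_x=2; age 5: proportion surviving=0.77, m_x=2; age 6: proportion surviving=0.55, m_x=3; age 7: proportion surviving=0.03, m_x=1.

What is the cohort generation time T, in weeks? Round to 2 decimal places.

lx·mx: 0, 0.99, 1.96, 1.78, 1.76, 1.54, 1.65, 0.03 → R0 = 9.71
x·lx·mx: 0, 0.99, 3.92, 5.34, 7.04, 7.7, 9.9, 0.21 → Σ = 35.1
T = 35.1 / 9.71 = 3.61483… → 3.61

3.61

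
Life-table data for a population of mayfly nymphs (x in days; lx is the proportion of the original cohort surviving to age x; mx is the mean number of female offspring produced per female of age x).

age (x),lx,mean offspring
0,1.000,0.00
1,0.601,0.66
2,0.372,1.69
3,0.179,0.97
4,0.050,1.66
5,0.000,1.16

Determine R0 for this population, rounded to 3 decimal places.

lx·mx by age: 0, 0.39666, 0.62868, 0.17363, 0.083, 0
R0 = Σ lx·mx = 1.28197 → 1.282

1.282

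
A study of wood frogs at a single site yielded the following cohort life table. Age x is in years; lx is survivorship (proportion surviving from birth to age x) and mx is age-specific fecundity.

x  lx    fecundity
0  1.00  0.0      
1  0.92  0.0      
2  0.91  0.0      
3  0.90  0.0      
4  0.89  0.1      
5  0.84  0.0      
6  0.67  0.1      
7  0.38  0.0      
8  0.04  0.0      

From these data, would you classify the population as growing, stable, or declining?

declining

R0 = Σ lx·mx = 0 + 0 + 0 + 0 + 0.089 + 0 + 0.067 + 0 + 0 = 0.156
R0 < 1, so the population is declining.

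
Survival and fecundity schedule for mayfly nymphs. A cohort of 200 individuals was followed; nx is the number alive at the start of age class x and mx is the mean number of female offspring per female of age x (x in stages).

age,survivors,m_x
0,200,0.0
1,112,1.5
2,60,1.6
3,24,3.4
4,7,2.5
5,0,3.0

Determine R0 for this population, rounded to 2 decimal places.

1.82

lx = nx/n0 = nx/200: 1, 0.56, 0.3, 0.12, 0.035, 0
lx·mx by age: 0, 0.84, 0.48, 0.408, 0.0875, 0
R0 = Σ lx·mx = 1.8155 → 1.82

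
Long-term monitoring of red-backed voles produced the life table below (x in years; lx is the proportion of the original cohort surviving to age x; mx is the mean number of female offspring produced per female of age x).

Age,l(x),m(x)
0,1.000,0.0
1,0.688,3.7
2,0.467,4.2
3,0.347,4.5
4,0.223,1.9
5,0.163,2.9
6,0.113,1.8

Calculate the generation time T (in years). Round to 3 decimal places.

2.292

lx·mx: 0, 2.5456, 1.9614, 1.5615, 0.4237, 0.4727, 0.2034 → R0 = 7.1683
x·lx·mx: 0, 2.5456, 3.9228, 4.6845, 1.6948, 2.3635, 1.2204 → Σ = 16.4316
T = 16.4316 / 7.1683 = 2.292259… → 2.292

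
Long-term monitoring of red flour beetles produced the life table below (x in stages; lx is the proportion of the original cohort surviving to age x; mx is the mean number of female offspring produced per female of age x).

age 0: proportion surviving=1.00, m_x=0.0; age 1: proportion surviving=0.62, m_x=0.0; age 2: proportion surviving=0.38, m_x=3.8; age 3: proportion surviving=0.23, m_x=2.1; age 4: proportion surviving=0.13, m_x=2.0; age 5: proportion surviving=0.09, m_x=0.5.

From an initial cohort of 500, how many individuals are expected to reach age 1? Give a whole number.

Expected survivors = N0 · l_1 = 500 × 0.62 = 310 → 310

310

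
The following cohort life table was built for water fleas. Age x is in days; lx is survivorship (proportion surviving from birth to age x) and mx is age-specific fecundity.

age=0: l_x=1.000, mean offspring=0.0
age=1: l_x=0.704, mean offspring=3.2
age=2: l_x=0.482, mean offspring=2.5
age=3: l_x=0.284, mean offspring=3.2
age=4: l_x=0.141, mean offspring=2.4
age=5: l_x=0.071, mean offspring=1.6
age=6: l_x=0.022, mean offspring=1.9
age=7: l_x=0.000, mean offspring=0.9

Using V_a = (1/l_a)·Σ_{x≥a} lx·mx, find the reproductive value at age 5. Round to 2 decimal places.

2.19

lx·mx for x ≥ 5: 0.1136, 0.0418, 0 → sum = 0.1554
V_5 = 0.1554 / l_5 = 0.1554 / 0.071 = 2.188732… → 2.19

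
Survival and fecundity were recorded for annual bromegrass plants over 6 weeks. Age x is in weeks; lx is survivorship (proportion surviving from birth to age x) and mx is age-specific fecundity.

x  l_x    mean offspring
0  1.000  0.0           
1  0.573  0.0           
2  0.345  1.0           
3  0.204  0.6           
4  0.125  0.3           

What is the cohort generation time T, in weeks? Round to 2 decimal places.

2.39

lx·mx: 0, 0, 0.345, 0.1224, 0.0375 → R0 = 0.5049
x·lx·mx: 0, 0, 0.69, 0.3672, 0.15 → Σ = 1.2072
T = 1.2072 / 0.5049 = 2.390969… → 2.39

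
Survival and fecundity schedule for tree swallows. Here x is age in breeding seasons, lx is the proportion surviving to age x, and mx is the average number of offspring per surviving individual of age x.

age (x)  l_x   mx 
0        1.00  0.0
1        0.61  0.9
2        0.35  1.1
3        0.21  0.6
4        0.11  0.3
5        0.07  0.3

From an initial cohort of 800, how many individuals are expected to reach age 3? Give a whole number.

Expected survivors = N0 · l_3 = 800 × 0.21 = 168 → 168

168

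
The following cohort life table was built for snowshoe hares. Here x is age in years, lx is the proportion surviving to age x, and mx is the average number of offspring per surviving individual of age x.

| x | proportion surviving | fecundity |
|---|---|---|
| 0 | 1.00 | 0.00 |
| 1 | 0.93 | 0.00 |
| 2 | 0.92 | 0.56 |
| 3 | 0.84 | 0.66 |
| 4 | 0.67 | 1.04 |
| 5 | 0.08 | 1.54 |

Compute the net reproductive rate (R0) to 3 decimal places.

lx·mx by age: 0, 0, 0.5152, 0.5544, 0.6968, 0.1232
R0 = Σ lx·mx = 1.8896 → 1.890

1.890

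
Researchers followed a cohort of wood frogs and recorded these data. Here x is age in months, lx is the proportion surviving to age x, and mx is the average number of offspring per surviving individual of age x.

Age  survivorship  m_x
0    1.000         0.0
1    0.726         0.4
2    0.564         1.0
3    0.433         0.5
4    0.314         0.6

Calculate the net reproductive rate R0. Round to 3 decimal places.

lx·mx by age: 0, 0.2904, 0.564, 0.2165, 0.1884
R0 = Σ lx·mx = 1.2593 → 1.259

1.259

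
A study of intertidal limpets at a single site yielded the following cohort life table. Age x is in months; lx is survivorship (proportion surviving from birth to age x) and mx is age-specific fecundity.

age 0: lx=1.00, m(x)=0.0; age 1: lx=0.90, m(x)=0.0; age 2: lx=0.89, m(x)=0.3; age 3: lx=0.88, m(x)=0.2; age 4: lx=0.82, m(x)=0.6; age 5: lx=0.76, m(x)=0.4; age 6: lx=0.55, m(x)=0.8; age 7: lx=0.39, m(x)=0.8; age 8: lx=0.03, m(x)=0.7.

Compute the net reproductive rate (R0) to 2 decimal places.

2.01

lx·mx by age: 0, 0, 0.267, 0.176, 0.492, 0.304, 0.44, 0.312, 0.021
R0 = Σ lx·mx = 2.012 → 2.01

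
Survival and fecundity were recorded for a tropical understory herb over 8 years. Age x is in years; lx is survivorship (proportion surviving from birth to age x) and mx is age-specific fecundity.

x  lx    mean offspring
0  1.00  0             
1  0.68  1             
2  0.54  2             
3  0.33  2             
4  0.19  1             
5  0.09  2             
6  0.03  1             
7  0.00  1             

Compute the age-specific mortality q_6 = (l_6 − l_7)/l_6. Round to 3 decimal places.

1.000

q_6 = (l_6 − l_7) / l_6 = (0.03 − 0) / 0.03
     = 0.03 / 0.03 = 1 → 1.000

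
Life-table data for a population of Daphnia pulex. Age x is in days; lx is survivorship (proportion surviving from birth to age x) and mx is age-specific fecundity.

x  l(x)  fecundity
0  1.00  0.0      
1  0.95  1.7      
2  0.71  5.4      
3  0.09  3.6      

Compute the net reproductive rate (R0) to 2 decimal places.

5.77

lx·mx by age: 0, 1.615, 3.834, 0.324
R0 = Σ lx·mx = 5.773 → 5.77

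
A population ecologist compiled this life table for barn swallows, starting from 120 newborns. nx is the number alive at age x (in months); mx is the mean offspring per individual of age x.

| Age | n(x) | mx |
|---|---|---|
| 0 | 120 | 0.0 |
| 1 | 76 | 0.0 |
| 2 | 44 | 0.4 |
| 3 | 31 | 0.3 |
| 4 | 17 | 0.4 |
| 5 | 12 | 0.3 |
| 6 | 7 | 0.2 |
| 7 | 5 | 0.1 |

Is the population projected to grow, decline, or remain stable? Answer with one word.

declining

lx = nx/n0 = nx/120: 1, 0.63333…, 0.36667…, 0.25833…, 0.14167…, 0.1, 0.05833…, 0.04167…
R0 = Σ lx·mx = 0 + 0 + 0.146667… + 0.0775… + 0.056667… + 0.03 + 0.011667… + 0.004167… = 0.326667…
R0 < 1, so the population is declining.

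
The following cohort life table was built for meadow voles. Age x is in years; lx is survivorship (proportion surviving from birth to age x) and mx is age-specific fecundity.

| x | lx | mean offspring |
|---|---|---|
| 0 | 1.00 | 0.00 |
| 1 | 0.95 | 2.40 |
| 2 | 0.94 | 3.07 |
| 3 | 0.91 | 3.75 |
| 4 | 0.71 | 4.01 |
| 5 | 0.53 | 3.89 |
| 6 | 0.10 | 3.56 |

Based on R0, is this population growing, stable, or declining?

growing

R0 = Σ lx·mx = 0 + 2.28 + 2.8858 + 3.4125 + 2.8471 + 2.0617 + 0.356 = 13.8431
R0 > 1, so the population is growing.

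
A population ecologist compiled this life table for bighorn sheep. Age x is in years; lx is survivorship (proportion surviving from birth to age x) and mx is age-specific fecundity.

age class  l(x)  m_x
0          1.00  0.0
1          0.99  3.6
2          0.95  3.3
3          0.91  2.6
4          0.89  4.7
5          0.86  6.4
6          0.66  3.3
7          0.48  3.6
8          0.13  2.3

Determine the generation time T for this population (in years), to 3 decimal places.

lx·mx: 0, 3.564, 3.135, 2.366, 4.183, 5.504, 2.178, 1.728, 0.299 → R0 = 22.957
x·lx·mx: 0, 3.564, 6.27, 7.098, 16.732, 27.52, 13.068, 12.096, 2.392 → Σ = 88.74
T = 88.74 / 22.957 = 3.865488… → 3.865

3.865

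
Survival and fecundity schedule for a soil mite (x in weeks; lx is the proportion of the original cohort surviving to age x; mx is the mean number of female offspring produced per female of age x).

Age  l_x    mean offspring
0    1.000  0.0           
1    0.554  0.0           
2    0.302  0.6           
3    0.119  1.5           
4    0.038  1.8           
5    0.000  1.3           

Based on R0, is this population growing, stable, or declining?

declining

R0 = Σ lx·mx = 0 + 0 + 0.1812 + 0.1785 + 0.0684 + 0 = 0.4281
R0 < 1, so the population is declining.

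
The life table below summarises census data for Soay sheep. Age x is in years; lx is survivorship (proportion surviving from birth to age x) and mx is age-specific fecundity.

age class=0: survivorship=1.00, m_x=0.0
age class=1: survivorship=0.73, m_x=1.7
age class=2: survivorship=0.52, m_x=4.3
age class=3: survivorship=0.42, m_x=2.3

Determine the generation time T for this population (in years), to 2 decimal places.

1.94

lx·mx: 0, 1.241, 2.236, 0.966 → R0 = 4.443
x·lx·mx: 0, 1.241, 4.472, 2.898 → Σ = 8.611
T = 8.611 / 4.443 = 1.938105… → 1.94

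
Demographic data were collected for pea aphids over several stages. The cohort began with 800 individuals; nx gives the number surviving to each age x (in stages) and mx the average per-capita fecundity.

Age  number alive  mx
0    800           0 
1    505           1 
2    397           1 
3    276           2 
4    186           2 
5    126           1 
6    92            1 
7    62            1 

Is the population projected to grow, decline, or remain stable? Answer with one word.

growing

lx = nx/n0 = nx/800: 1, 0.63125, 0.49625, 0.345, 0.2325, 0.1575, 0.115, 0.0775
R0 = Σ lx·mx = 0 + 0.63125 + 0.49625 + 0.69 + 0.465 + 0.1575 + 0.115 + 0.0775 = 2.6325
R0 > 1, so the population is growing.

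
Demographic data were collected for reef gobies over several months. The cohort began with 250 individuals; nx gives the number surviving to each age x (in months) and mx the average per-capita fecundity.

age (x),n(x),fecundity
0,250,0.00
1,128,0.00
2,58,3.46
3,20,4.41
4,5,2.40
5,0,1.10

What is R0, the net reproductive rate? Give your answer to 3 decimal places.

lx = nx/n0 = nx/250: 1, 0.512, 0.232, 0.08, 0.02, 0
lx·mx by age: 0, 0, 0.80272, 0.3528, 0.048, 0
R0 = Σ lx·mx = 1.20352 → 1.204

1.204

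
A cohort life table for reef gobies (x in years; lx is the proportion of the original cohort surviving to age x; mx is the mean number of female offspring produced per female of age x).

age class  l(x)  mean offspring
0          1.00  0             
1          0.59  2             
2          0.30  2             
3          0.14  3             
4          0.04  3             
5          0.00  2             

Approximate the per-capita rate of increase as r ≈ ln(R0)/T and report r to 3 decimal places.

0.474

R0 = Σ lx·mx = 0 + 1.18 + 0.6 + 0.42 + 0.12 + 0 = 2.32
Σ x·lx·mx = 4.12; T = 4.12/2.32 = 1.77586…
r ≈ ln(R0)/T = ln(2.32)/1.77586… = 0.47389… → 0.474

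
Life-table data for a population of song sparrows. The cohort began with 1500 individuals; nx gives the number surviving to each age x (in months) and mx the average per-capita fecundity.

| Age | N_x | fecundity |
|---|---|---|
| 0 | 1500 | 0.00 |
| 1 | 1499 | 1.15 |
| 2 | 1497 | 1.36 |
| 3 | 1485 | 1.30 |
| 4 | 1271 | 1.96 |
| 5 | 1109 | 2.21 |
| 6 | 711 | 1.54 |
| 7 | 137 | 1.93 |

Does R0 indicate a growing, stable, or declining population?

lx = nx/n0 = nx/1500: 1, 0.99933…, 0.998, 0.99, 0.84733…, 0.73933…, 0.474, 0.09133…
R0 = Σ lx·mx = 0 + 1.149233… + 1.35728 + 1.287 + 1.660773… + 1.633927… + 0.72996 + 0.176273… = 7.994447…
R0 > 1, so the population is growing.

growing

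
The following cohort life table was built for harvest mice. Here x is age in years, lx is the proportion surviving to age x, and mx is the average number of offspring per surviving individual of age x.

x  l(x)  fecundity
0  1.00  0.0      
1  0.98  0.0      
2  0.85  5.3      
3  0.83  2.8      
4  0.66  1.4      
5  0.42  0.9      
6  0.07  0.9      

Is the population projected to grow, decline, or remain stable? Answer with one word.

R0 = Σ lx·mx = 0 + 0 + 4.505 + 2.324 + 0.924 + 0.378 + 0.063 = 8.194
R0 > 1, so the population is growing.

growing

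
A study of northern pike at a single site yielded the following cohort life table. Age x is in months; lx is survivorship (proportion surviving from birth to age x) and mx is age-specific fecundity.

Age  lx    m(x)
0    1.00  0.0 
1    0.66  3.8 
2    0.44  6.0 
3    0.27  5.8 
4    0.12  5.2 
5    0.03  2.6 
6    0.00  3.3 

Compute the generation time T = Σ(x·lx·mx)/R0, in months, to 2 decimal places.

lx·mx: 0, 2.508, 2.64, 1.566, 0.624, 0.078, 0 → R0 = 7.416
x·lx·mx: 0, 2.508, 5.28, 4.698, 2.496, 0.39, 0 → Σ = 15.372
T = 15.372 / 7.416 = 2.072816… → 2.07

2.07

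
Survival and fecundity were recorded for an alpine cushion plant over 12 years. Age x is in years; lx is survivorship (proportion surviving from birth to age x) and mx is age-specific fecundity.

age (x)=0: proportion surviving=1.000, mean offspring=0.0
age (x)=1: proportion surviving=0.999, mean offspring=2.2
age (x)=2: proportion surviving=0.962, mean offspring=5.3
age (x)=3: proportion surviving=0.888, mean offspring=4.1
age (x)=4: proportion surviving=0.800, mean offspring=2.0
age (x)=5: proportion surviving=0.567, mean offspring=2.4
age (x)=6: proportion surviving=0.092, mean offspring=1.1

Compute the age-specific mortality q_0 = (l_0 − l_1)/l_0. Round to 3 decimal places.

q_0 = (l_0 − l_1) / l_0 = (1 − 0.999) / 1
     = 0.001 / 1 = 0.001 → 0.001

0.001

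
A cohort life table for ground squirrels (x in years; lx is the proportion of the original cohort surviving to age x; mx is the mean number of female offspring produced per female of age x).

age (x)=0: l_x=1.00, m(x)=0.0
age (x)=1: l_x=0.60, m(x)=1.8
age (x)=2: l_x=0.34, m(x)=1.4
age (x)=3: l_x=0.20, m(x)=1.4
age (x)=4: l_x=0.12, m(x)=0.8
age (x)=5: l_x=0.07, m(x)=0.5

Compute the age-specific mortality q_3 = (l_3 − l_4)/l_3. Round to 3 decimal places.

q_3 = (l_3 − l_4) / l_3 = (0.2 − 0.12) / 0.2
     = 0.08 / 0.2 = 0.4 → 0.400

0.400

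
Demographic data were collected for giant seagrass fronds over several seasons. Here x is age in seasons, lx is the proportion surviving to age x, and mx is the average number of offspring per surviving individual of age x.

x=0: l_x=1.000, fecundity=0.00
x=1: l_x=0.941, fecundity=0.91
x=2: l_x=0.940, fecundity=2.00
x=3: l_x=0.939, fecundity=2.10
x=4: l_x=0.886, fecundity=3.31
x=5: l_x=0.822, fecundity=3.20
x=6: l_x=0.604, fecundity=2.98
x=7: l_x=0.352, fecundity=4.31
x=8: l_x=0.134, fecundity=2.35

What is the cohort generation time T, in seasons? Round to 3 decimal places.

4.269

lx·mx: 0, 0.85631, 1.88, 1.9719, 2.93266, 2.6304, 1.79992, 1.51712, 0.3149 → R0 = 13.90321
x·lx·mx: 0, 0.85631, 3.76, 5.9157, 11.73064, 13.152, 10.79952, 10.61984, 2.5192 → Σ = 59.35321
T = 59.35321 / 13.90321 = 4.269029… → 4.269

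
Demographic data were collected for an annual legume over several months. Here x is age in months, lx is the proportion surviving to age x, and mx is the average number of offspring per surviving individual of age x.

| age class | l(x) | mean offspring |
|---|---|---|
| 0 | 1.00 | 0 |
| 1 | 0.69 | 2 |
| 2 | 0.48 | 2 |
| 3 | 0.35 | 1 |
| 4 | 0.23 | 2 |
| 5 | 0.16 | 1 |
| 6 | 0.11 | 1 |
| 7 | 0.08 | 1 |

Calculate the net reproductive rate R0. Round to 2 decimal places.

lx·mx by age: 0, 1.38, 0.96, 0.35, 0.46, 0.16, 0.11, 0.08
R0 = Σ lx·mx = 3.5 → 3.50

3.50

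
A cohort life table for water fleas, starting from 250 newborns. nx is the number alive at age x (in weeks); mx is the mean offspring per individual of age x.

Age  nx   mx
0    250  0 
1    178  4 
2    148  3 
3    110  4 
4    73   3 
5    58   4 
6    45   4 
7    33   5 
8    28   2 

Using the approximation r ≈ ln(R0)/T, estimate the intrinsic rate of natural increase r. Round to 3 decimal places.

0.731

lx = nx/n0 = nx/250: 1, 0.712, 0.592, 0.44, 0.292, 0.232, 0.18, 0.132, 0.112
R0 = Σ lx·mx = 0 + 2.848 + 1.776 + 1.76 + 0.876 + 0.928 + 0.72 + 0.66 + 0.224 = 9.792
Σ x·lx·mx = 30.556; T = 30.556/9.792 = 3.12051…
r ≈ ln(R0)/T = ln(9.792)/3.12051… = 0.73115… → 0.731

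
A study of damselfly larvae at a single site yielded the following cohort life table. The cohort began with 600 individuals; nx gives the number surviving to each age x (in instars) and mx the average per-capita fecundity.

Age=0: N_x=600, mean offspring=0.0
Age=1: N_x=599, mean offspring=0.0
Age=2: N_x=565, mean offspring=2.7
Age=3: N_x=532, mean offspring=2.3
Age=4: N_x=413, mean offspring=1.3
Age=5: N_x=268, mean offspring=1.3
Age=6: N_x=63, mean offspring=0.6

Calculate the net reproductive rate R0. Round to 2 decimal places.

lx = nx/n0 = nx/600: 1, 0.99833…, 0.94167…, 0.88667…, 0.68833…, 0.44667…, 0.105
lx·mx by age: 0, 0, 2.5425…, 2.039333…, 0.894833…, 0.580667…, 0.063
R0 = Σ lx·mx = 6.120333… → 6.12

6.12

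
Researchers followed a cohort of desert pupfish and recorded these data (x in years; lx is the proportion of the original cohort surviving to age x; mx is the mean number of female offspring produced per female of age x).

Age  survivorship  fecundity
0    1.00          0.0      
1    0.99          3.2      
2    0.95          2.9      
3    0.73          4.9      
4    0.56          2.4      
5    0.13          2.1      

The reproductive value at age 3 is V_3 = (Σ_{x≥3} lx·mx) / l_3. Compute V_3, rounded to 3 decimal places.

lx·mx for x ≥ 3: 3.577, 1.344, 0.273 → sum = 5.194
V_3 = 5.194 / l_3 = 5.194 / 0.73 = 7.115068… → 7.115

7.115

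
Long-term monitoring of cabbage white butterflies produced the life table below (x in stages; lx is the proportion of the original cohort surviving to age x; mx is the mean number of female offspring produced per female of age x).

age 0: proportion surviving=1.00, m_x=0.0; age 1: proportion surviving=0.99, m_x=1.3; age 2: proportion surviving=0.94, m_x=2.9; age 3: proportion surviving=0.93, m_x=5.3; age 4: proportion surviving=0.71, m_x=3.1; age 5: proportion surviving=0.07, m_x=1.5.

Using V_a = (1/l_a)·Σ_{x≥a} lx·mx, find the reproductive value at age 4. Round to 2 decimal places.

3.25

lx·mx for x ≥ 4: 2.201, 0.105 → sum = 2.306
V_4 = 2.306 / l_4 = 2.306 / 0.71 = 3.247887… → 3.25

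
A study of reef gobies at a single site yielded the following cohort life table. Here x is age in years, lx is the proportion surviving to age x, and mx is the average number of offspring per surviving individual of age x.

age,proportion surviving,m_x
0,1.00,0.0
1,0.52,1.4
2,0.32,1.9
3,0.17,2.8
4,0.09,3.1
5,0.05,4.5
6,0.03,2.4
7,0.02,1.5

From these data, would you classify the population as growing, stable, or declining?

R0 = Σ lx·mx = 0 + 0.728 + 0.608 + 0.476 + 0.279 + 0.225 + 0.072 + 0.03 = 2.418
R0 > 1, so the population is growing.

growing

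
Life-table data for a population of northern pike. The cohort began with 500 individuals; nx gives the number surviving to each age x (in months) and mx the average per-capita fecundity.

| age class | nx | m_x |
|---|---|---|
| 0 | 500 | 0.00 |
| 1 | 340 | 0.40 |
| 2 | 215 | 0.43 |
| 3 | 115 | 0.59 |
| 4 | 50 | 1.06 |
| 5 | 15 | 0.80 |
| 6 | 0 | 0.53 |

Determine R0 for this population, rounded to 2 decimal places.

0.72

lx = nx/n0 = nx/500: 1, 0.68, 0.43, 0.23, 0.1, 0.03, 0
lx·mx by age: 0, 0.272, 0.1849, 0.1357, 0.106, 0.024, 0
R0 = Σ lx·mx = 0.7226 → 0.72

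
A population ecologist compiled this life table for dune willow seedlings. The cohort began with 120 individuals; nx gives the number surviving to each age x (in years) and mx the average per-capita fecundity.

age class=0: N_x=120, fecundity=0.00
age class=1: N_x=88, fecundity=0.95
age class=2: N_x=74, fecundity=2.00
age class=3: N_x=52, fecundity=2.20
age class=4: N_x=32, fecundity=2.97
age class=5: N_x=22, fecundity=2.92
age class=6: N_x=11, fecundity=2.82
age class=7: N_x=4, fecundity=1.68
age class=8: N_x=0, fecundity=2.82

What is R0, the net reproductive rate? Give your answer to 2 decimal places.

lx = nx/n0 = nx/120: 1, 0.73333…, 0.61667…, 0.43333…, 0.26667…, 0.18333…, 0.09167…, 0.03333…, 0
lx·mx by age: 0, 0.696667…, 1.233333…, 0.953333…, 0.792…, 0.535333…, 0.2585…, 0.056…, 0
R0 = Σ lx·mx = 4.525167… → 4.53

4.53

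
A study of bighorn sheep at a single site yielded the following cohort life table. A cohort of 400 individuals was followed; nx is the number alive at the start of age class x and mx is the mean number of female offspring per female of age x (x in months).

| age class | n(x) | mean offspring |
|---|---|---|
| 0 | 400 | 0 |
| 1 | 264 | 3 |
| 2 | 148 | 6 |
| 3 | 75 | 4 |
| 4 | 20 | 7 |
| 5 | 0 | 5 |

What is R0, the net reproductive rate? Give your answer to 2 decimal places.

lx = nx/n0 = nx/400: 1, 0.66, 0.37, 0.1875, 0.05, 0
lx·mx by age: 0, 1.98, 2.22, 0.75, 0.35, 0
R0 = Σ lx·mx = 5.3 → 5.30

5.30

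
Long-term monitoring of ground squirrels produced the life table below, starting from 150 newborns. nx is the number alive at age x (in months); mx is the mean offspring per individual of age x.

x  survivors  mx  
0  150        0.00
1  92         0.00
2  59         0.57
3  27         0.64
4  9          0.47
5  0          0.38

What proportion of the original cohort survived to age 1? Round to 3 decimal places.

0.613

l_1 = n_1/n_0 = 92/150 = 0.613333… → 0.613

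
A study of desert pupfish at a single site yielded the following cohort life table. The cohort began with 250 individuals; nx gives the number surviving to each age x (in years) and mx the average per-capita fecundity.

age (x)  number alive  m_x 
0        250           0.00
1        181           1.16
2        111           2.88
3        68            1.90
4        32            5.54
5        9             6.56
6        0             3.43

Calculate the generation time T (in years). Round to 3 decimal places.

lx = nx/n0 = nx/250: 1, 0.724, 0.444, 0.272, 0.128, 0.036, 0
lx·mx: 0, 0.83984, 1.27872, 0.5168, 0.70912, 0.23616, 0 → R0 = 3.58064
x·lx·mx: 0, 0.83984, 2.55744, 1.5504, 2.83648, 1.1808, 0 → Σ = 8.96496
T = 8.96496 / 3.58064 = 2.503731… → 2.504

2.504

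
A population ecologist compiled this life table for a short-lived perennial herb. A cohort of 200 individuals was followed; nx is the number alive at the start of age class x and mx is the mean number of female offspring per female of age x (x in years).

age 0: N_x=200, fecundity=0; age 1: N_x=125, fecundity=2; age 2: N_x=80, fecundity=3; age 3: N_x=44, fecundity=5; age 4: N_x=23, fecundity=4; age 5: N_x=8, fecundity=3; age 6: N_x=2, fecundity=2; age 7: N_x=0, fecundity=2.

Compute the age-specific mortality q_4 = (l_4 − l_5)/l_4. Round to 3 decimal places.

0.652

lx = nx/n0 = nx/200: 1, 0.625, 0.4, 0.22, 0.115, 0.04, 0.01, 0
q_4 = (l_4 − l_5) / l_4 = (0.115 − 0.04) / 0.115
     = 0.075 / 0.115 = 0.652174… → 0.652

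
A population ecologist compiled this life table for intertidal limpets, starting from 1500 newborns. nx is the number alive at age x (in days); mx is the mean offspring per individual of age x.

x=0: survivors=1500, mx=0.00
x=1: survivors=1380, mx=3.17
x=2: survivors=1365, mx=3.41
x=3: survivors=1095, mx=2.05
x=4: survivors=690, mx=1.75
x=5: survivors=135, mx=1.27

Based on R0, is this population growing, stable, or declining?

lx = nx/n0 = nx/1500: 1, 0.92, 0.91, 0.73, 0.46, 0.09
R0 = Σ lx·mx = 0 + 2.9164 + 3.1031 + 1.4965 + 0.805 + 0.1143 = 8.4353
R0 > 1, so the population is growing.

growing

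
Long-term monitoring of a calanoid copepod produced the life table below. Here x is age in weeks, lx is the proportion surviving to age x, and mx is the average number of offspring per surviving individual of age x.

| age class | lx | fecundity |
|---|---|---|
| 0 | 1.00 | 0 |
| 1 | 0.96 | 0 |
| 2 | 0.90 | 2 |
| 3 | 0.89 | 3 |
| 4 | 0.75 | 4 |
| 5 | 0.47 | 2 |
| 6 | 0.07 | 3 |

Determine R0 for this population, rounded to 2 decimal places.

8.62

lx·mx by age: 0, 0, 1.8, 2.67, 3, 0.94, 0.21
R0 = Σ lx·mx = 8.62 → 8.62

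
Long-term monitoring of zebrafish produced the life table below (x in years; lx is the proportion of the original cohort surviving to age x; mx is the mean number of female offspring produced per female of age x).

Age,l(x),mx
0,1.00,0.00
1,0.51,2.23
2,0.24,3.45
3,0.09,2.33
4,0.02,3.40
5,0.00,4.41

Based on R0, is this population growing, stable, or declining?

growing

R0 = Σ lx·mx = 0 + 1.1373 + 0.828 + 0.2097 + 0.068 + 0 = 2.243
R0 > 1, so the population is growing.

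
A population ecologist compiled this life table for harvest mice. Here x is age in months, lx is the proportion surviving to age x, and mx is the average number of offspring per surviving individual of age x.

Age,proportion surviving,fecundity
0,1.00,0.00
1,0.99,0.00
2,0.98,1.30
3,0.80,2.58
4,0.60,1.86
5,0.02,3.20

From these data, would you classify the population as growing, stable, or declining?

growing

R0 = Σ lx·mx = 0 + 0 + 1.274 + 2.064 + 1.116 + 0.064 = 4.518
R0 > 1, so the population is growing.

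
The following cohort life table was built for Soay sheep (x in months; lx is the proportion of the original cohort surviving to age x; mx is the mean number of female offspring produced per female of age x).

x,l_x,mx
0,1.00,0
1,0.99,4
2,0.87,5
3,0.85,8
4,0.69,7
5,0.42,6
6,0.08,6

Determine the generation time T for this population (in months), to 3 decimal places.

2.958

lx·mx: 0, 3.96, 4.35, 6.8, 4.83, 2.52, 0.48 → R0 = 22.94
x·lx·mx: 0, 3.96, 8.7, 20.4, 19.32, 12.6, 2.88 → Σ = 67.86
T = 67.86 / 22.94 = 2.958152… → 2.958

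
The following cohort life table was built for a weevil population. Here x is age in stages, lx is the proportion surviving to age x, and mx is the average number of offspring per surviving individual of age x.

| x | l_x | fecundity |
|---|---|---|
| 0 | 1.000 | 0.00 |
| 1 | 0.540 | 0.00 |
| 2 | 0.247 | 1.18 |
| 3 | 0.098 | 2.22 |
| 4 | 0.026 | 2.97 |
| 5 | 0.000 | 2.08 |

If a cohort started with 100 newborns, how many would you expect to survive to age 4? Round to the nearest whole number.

Expected survivors = N0 · l_4 = 100 × 0.026 = 2.6 → 3

3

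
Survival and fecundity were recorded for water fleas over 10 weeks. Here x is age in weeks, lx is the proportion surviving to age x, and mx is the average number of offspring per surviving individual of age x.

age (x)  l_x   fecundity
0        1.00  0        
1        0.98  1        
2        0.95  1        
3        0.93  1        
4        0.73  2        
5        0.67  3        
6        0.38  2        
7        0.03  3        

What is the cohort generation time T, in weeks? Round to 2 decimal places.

lx·mx: 0, 0.98, 0.95, 0.93, 1.46, 2.01, 0.76, 0.09 → R0 = 7.18
x·lx·mx: 0, 0.98, 1.9, 2.79, 5.84, 10.05, 4.56, 0.63 → Σ = 26.75
T = 26.75 / 7.18 = 3.725627… → 3.73

3.73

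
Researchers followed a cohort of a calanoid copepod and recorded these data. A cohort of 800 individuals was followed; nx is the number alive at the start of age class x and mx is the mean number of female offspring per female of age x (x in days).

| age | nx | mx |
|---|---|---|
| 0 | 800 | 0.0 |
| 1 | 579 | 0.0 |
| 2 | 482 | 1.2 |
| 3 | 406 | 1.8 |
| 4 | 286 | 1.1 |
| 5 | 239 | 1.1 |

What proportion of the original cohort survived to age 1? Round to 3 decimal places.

l_1 = n_1/n_0 = 579/800 = 0.72375 → 0.724

0.724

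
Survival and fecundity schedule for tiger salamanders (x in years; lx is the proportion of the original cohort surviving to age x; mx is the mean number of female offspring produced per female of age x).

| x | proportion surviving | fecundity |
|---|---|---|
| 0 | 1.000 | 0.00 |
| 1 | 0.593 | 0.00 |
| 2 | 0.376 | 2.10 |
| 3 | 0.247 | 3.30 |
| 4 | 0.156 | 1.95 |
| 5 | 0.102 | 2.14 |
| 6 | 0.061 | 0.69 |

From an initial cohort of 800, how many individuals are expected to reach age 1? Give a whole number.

Expected survivors = N0 · l_1 = 800 × 0.593 = 474.4 → 474

474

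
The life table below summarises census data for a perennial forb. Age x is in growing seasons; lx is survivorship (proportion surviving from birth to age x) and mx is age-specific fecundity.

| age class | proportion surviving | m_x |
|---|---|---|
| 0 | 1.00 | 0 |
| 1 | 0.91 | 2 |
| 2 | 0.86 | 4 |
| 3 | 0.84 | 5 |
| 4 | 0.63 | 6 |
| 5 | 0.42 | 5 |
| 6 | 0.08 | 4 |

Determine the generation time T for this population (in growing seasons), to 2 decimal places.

3.12

lx·mx: 0, 1.82, 3.44, 4.2, 3.78, 2.1, 0.32 → R0 = 15.66
x·lx·mx: 0, 1.82, 6.88, 12.6, 15.12, 10.5, 1.92 → Σ = 48.84
T = 48.84 / 15.66 = 3.118774… → 3.12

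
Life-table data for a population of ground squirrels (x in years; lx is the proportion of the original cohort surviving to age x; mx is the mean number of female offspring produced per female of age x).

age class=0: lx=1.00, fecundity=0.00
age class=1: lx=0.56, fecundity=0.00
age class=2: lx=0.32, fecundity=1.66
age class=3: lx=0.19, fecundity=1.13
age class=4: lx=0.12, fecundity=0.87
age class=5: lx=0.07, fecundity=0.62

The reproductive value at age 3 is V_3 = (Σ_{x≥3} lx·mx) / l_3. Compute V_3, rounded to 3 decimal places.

1.908

lx·mx for x ≥ 3: 0.2147, 0.1044, 0.0434 → sum = 0.3625
V_3 = 0.3625 / l_3 = 0.3625 / 0.19 = 1.907895… → 1.908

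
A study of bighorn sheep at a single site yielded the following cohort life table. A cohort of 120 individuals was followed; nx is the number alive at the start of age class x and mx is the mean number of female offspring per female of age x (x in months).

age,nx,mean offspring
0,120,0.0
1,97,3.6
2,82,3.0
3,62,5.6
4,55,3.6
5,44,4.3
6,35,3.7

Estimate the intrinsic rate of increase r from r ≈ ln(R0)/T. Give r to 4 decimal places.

lx = nx/n0 = nx/120: 1, 0.80833…, 0.68333…, 0.51667…, 0.45833…, 0.36667…, 0.29167…
R0 = Σ lx·mx = 0 + 2.91… + 2.05… + 2.89333… + 1.65… + 1.57667… + 1.07917… = 12.159167…
Σ x·lx·mx = 36.648333…; T = 36.648333…/12.159167… = 3.01405…
r ≈ ln(R0)/T = ln(12.159167…)/3.01405… = 0.828813… → 0.8288

0.8288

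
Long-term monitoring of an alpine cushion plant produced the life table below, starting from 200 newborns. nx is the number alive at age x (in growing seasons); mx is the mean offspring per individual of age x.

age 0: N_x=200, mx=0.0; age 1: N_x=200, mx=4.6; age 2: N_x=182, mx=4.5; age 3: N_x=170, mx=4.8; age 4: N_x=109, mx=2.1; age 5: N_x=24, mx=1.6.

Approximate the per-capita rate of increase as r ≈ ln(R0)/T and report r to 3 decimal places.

1.222

lx = nx/n0 = nx/200: 1, 1, 0.91, 0.85, 0.545, 0.12
R0 = Σ lx·mx = 0 + 4.6 + 4.095 + 4.08 + 1.1445 + 0.192 = 14.1115
Σ x·lx·mx = 30.568; T = 30.568/14.1115 = 2.16618…
r ≈ ln(R0)/T = ln(14.1115)/2.16618… = 1.22196… → 1.222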